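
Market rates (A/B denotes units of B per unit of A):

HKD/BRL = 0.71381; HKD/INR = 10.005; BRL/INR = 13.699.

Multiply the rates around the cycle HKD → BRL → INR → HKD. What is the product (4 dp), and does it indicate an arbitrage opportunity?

Around HKD → BRL → INR → HKD: 1 × 0.71381 × 13.699 ÷ 10.005 = 0.977360
Product < 1; profitable direction is HKD → INR → BRL → HKD.

0.9774 (arbitrage exists)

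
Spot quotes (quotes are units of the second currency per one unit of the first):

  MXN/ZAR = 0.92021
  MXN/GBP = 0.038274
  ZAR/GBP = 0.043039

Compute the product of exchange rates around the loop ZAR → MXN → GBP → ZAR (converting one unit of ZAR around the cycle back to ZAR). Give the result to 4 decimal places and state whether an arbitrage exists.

0.9664 (arbitrage exists)

Around ZAR → MXN → GBP → ZAR: 1 ÷ 0.92021 × 0.038274 ÷ 0.043039 = 0.966395
Product < 1; profitable direction is ZAR → GBP → MXN → ZAR.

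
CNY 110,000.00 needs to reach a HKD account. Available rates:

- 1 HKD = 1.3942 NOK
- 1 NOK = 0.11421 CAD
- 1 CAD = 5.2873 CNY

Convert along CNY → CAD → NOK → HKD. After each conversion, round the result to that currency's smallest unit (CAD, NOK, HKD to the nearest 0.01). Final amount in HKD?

CNY 110,000.00 ÷ 5.2873 = CAD 20,804.57
CAD 20,804.57 ÷ 0.11421 = NOK 182,160.67
NOK 182,160.67 ÷ 1.3942 = HKD 130,656.05

HKD 130,656.05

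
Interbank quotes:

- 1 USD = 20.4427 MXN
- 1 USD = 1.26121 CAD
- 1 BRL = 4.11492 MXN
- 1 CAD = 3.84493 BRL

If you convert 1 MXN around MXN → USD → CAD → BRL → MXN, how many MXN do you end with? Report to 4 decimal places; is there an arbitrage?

0.9761 (arbitrage exists)

Around MXN → USD → CAD → BRL → MXN: 1 ÷ 20.4427 × 1.26121 × 3.84493 × 4.11492 = 0.976110
Product < 1; profitable direction is MXN → BRL → CAD → USD → MXN.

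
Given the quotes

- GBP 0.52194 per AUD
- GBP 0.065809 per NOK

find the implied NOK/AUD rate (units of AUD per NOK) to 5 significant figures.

1 NOK × 0.065809 = 0.065809 GBP
0.065809 GBP ÷ 0.52194 = 0.126085 AUD

NOK/AUD = 0.12609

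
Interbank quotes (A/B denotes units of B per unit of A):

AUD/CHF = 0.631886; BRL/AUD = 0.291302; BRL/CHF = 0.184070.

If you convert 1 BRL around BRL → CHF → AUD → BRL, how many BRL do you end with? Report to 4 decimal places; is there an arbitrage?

1.0000 (no arbitrage)

Around BRL → CHF → AUD → BRL: 1 × 0.184070 ÷ 0.631886 ÷ 0.291302 = 1.000002
Product ≈ 1 (deviation 0.000%, within rounding noise).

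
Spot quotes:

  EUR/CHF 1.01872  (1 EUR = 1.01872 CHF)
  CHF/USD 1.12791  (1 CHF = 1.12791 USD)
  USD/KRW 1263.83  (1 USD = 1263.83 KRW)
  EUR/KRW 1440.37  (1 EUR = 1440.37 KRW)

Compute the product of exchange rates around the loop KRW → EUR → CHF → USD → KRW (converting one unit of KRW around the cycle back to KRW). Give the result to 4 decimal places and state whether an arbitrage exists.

1.0082 (arbitrage exists)

Around KRW → EUR → CHF → USD → KRW: 1 ÷ 1440.37 × 1.01872 × 1.12791 × 1263.83 = 1.008193
Product > 1; profitable direction is KRW → EUR → CHF → USD → KRW.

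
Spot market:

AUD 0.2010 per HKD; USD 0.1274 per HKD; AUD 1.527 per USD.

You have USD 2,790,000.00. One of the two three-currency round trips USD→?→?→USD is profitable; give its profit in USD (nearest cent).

Profit: USD 92,649.21

Profitable loop is USD → HKD → AUD → USD:
USD 2,790,000.00 ÷ 0.1274 = HKD 21,899,529.04
HKD 21,899,529.04 × 0.2010 = AUD 4,401,805.34
AUD 4,401,805.34 ÷ 1.527 = USD 2,882,649.21
Profit = USD 2,882,649.21 − USD 2,790,000.00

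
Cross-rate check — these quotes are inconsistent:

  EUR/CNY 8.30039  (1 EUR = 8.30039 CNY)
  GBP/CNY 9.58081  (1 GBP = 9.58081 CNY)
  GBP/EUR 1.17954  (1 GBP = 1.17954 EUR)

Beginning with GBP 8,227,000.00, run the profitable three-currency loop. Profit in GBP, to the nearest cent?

Profitable loop is GBP → EUR → CNY → GBP:
GBP 8,227,000.00 × 1.17954 = EUR 9,704,075.58
EUR 9,704,075.58 × 8.30039 = CNY 80,547,611.90
CNY 80,547,611.90 ÷ 9.58081 = GBP 8,407,181.85
Profit = GBP 8,407,181.85 − GBP 8,227,000.00

Profit: GBP 180,181.85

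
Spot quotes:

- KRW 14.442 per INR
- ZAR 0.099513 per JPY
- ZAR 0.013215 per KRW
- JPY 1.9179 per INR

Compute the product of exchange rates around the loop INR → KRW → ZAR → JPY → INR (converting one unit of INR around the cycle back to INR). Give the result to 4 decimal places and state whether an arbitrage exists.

1.0000 (no arbitrage)

Around INR → KRW → ZAR → JPY → INR: 1 × 14.442 × 0.013215 ÷ 0.099513 ÷ 1.9179 = 0.999974
Product ≈ 1 (deviation 0.003%, within rounding noise).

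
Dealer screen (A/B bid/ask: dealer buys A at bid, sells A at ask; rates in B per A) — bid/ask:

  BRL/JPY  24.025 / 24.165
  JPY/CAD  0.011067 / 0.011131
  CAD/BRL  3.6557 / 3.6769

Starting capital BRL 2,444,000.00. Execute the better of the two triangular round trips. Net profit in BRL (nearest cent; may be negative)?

Net profit: BRL 27,145.98

Best loop BRL → CAD → JPY → BRL:
BRL 2,444,000.00 ÷ 3.6769 (buy CAD at ask) = CAD 664,690.36
CAD 664,690.36 ÷ 0.011131 (buy JPY at ask) = JPY 59,715,242
JPY 59,715,242 ÷ 24.165 (buy BRL at ask) = BRL 2,471,145.98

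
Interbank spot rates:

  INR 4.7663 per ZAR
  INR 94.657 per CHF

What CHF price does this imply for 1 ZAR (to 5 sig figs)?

1 ZAR × 4.7663 = 4.7663 INR
4.7663 INR ÷ 94.657 = 0.0503534 CHF

ZAR/CHF = 0.050353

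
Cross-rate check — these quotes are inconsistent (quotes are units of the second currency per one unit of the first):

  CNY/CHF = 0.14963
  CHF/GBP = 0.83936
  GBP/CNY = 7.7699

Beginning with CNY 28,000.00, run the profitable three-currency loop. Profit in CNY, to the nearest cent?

Profitable loop is CNY → GBP → CHF → CNY:
CNY 28,000.00 ÷ 7.7699 = GBP 3,603.65
GBP 3,603.65 ÷ 0.83936 = CHF 4,293.33
CHF 4,293.33 ÷ 0.14963 = CNY 28,692.98
Profit = CNY 28,692.98 − CNY 28,000.00

Profit: CNY 692.98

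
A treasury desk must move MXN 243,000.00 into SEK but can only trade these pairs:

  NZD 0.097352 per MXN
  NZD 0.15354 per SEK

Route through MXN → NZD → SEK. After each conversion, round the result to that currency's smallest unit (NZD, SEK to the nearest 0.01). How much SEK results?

SEK 154,074.12

MXN 243,000.00 × 0.097352 = NZD 23,656.54
NZD 23,656.54 ÷ 0.15354 = SEK 154,074.12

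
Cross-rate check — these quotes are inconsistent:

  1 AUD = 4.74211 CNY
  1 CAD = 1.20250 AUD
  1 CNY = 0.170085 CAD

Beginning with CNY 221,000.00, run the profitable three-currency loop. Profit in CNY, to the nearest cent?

Profitable loop is CNY → AUD → CAD → CNY:
CNY 221,000.00 ÷ 4.74211 = AUD 46,603.73
AUD 46,603.73 ÷ 1.20250 = CAD 38,755.70
CAD 38,755.70 ÷ 0.170085 = CNY 227,860.76
Profit = CNY 227,860.76 − CNY 221,000.00

Profit: CNY 6,860.76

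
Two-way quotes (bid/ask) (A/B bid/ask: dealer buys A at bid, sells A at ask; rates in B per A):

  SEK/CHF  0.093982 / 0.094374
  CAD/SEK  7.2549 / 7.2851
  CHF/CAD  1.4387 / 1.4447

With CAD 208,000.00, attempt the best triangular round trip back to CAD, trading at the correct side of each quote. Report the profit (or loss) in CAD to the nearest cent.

Best loop CAD → CHF → SEK → CAD:
CAD 208,000.00 ÷ 1.4447 (buy CHF at ask) = CHF 143,974.53
CHF 143,974.53 ÷ 0.094374 (buy SEK at ask) = SEK 1,525,574.07
SEK 1,525,574.07 ÷ 7.2851 (buy CAD at ask) = CAD 209,410.18

Net profit: CAD 1,410.18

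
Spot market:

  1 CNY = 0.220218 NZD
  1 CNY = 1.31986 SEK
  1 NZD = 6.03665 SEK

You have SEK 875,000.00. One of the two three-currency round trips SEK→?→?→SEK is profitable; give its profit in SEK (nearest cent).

Profitable loop is SEK → CNY → NZD → SEK:
SEK 875,000.00 ÷ 1.31986 = CNY 662,949.10
CNY 662,949.10 × 0.220218 = NZD 145,993.33
NZD 145,993.33 × 6.03665 = SEK 881,310.61
Profit = SEK 881,310.61 − SEK 875,000.00

Profit: SEK 6,310.61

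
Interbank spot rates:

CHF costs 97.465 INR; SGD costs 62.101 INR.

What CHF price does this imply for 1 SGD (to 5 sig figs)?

SGD/CHF = 0.63716

1 SGD × 62.101 = 62.101 INR
62.101 INR ÷ 97.465 = 0.637162 CHF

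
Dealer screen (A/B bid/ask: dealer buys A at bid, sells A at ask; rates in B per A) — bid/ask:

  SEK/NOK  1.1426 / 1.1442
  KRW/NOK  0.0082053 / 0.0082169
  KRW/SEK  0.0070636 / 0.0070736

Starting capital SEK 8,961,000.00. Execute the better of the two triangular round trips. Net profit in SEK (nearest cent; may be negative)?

Net profit: SEK 123,656.29

Best loop SEK → KRW → NOK → SEK:
SEK 8,961,000.00 ÷ 0.0070736 (buy KRW at ask) = KRW 1,266,823,117
KRW 1,266,823,117 × 0.0082053 (sell KRW at bid) = NOK 10,394,663.72
NOK 10,394,663.72 ÷ 1.1442 (buy SEK at ask) = SEK 9,084,656.29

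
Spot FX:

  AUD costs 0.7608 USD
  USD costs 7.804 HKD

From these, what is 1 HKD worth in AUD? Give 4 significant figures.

HKD/AUD = 0.1684

1 HKD ÷ 7.804 = 0.128139 USD
0.128139 USD ÷ 0.7608 = 0.168427 AUD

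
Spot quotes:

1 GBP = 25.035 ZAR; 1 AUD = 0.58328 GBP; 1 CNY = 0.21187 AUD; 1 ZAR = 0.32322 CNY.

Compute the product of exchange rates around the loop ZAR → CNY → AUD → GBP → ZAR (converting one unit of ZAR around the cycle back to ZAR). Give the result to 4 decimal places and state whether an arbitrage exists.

1.0000 (no arbitrage)

Around ZAR → CNY → AUD → GBP → ZAR: 1 × 0.32322 × 0.21187 × 0.58328 × 25.035 = 0.999982
Product ≈ 1 (deviation 0.002%, within rounding noise).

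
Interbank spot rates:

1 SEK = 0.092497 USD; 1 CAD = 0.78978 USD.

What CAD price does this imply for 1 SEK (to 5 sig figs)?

SEK/CAD = 0.11712

1 SEK × 0.092497 = 0.092497 USD
0.092497 USD ÷ 0.78978 = 0.117117 CAD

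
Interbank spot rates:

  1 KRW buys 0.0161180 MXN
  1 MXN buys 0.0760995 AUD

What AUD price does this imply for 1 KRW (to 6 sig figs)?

1 KRW × 0.0161180 = 0.016118 MXN
0.016118 MXN × 0.0760995 = 0.00122657 AUD

KRW/AUD = 0.00122657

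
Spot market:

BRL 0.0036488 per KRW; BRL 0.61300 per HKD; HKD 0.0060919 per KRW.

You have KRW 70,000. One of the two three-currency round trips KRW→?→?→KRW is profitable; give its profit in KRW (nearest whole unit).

Profit: KRW 1,641

Profitable loop is KRW → HKD → BRL → KRW:
KRW 70,000 × 0.0060919 = HKD 426.43
HKD 426.43 × 0.61300 = BRL 261.40
BRL 261.40 ÷ 0.0036488 = KRW 71,641
Profit = KRW 71,641 − KRW 70,000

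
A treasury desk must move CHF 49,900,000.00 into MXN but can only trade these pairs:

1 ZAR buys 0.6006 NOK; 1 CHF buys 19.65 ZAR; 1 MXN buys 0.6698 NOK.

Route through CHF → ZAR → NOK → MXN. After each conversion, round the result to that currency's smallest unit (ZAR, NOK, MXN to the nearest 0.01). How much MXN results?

CHF 49,900,000.00 × 19.65 = ZAR 980,535,000.00
ZAR 980,535,000.00 × 0.6006 = NOK 588,909,321.00
NOK 588,909,321.00 ÷ 0.6698 = MXN 879,231,593.01

MXN 879,231,593.01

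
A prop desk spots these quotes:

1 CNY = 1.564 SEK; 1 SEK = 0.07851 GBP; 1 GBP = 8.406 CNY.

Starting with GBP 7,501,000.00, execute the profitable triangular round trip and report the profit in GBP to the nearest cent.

Profit: GBP 241,305.02

Profitable loop is GBP → CNY → SEK → GBP:
GBP 7,501,000.00 × 8.406 = CNY 63,053,406.00
CNY 63,053,406.00 × 1.564 = SEK 98,615,526.98
SEK 98,615,526.98 × 0.07851 = GBP 7,742,305.02
Profit = GBP 7,742,305.02 − GBP 7,501,000.00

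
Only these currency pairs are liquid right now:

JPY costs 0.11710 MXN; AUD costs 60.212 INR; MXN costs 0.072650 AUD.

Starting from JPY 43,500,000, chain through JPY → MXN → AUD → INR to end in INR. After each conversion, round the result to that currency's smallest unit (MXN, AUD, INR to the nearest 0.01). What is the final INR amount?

JPY 43,500,000 × 0.11710 = MXN 5,093,850.00
MXN 5,093,850.00 × 0.072650 = AUD 370,068.20
AUD 370,068.20 × 60.212 = INR 22,282,546.46

INR 22,282,546.46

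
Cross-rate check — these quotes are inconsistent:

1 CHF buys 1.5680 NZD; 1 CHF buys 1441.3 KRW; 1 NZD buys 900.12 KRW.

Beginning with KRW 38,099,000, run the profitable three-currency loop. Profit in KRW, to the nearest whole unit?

Profit: KRW 807,440

Profitable loop is KRW → NZD → CHF → KRW:
KRW 38,099,000 ÷ 900.12 = NZD 42,326.58
NZD 42,326.58 ÷ 1.5680 = CHF 26,993.99
CHF 26,993.99 × 1441.3 = KRW 38,906,440
Profit = KRW 38,906,440 − KRW 38,099,000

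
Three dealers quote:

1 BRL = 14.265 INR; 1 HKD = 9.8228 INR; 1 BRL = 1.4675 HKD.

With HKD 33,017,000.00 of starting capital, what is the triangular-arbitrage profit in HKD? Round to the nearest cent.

Profitable loop is HKD → INR → BRL → HKD:
HKD 33,017,000.00 × 9.8228 = INR 324,319,387.60
INR 324,319,387.60 ÷ 14.265 = BRL 22,735,323.35
BRL 22,735,323.35 × 1.4675 = HKD 33,364,087.02
Profit = HKD 33,364,087.02 − HKD 33,017,000.00

Profit: HKD 347,087.02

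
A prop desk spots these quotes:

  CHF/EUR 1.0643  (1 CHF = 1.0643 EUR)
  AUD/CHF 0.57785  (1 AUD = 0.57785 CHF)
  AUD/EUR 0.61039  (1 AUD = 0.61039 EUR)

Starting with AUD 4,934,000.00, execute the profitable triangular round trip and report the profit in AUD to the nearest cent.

Profitable loop is AUD → CHF → EUR → AUD:
AUD 4,934,000.00 × 0.57785 = CHF 2,851,111.90
CHF 2,851,111.90 × 1.0643 = EUR 3,034,438.40
EUR 3,034,438.40 ÷ 0.61039 = AUD 4,971,310.79
Profit = AUD 4,971,310.79 − AUD 4,934,000.00

Profit: AUD 37,310.79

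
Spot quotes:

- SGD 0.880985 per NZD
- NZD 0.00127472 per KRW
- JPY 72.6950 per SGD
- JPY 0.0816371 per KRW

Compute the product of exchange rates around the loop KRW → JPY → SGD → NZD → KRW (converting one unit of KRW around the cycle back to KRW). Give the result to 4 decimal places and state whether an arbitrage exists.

1.0000 (no arbitrage)

Around KRW → JPY → SGD → NZD → KRW: 1 × 0.0816371 ÷ 72.6950 ÷ 0.880985 ÷ 0.00127472 = 0.999999
Product ≈ 1 (deviation 0.000%, within rounding noise).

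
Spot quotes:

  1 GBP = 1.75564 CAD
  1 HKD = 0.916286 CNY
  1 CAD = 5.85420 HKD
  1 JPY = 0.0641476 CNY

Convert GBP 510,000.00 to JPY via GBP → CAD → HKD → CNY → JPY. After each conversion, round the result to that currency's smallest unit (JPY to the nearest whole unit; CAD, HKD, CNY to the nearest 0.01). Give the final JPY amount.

GBP 510,000.00 × 1.75564 = CAD 895,376.40
CAD 895,376.40 × 5.85420 = HKD 5,241,712.52
HKD 5,241,712.52 × 0.916286 = CNY 4,802,907.80
CNY 4,802,907.80 ÷ 0.0641476 = JPY 74,872,759

JPY 74,872,759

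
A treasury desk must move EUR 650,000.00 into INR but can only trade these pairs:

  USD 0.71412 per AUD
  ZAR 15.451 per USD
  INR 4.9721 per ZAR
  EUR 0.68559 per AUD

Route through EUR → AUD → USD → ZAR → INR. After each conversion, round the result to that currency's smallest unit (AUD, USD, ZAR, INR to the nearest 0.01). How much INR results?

INR 52,013,553.97

EUR 650,000.00 ÷ 0.68559 = AUD 948,088.51
AUD 948,088.51 × 0.71412 = USD 677,048.97
USD 677,048.97 × 15.451 = ZAR 10,461,083.64
ZAR 10,461,083.64 × 4.9721 = INR 52,013,553.97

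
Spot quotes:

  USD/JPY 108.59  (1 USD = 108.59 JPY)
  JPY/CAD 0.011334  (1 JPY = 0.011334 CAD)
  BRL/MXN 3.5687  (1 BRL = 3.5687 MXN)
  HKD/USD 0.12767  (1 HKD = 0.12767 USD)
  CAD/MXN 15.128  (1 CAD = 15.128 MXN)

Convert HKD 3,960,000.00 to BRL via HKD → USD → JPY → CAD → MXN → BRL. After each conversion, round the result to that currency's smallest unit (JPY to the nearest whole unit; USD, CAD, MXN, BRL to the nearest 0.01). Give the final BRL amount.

BRL 2,637,719.22

HKD 3,960,000.00 × 0.12767 = USD 505,573.20
USD 505,573.20 × 108.59 = JPY 54,900,194
JPY 54,900,194 × 0.011334 = CAD 622,238.80
CAD 622,238.80 × 15.128 = MXN 9,413,228.57
MXN 9,413,228.57 ÷ 3.5687 = BRL 2,637,719.22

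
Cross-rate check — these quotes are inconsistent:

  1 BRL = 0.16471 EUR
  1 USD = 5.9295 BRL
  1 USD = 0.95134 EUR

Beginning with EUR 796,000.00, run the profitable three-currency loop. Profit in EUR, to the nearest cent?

Profitable loop is EUR → USD → BRL → EUR:
EUR 796,000.00 ÷ 0.95134 = USD 836,714.53
USD 836,714.53 × 5.9295 = BRL 4,961,298.80
BRL 4,961,298.80 × 0.16471 = EUR 817,175.53
Profit = EUR 817,175.53 − EUR 796,000.00

Profit: EUR 21,175.53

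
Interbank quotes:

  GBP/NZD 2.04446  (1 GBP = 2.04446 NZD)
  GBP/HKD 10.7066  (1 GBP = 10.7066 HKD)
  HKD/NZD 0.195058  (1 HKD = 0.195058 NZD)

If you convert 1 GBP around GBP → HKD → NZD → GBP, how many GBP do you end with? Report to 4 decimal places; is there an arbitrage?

Around GBP → HKD → NZD → GBP: 1 × 10.7066 × 0.195058 ÷ 2.04446 = 1.021496
Product > 1; profitable direction is GBP → HKD → NZD → GBP.

1.0215 (arbitrage exists)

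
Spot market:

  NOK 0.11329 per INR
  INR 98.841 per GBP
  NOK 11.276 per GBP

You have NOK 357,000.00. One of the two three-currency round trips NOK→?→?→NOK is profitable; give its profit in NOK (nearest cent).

Profit: NOK 2,496.42

Profitable loop is NOK → INR → GBP → NOK:
NOK 357,000.00 ÷ 0.11329 = INR 3,151,204.87
INR 3,151,204.87 ÷ 98.841 = GBP 31,881.56
GBP 31,881.56 × 11.276 = NOK 359,496.42
Profit = NOK 359,496.42 − NOK 357,000.00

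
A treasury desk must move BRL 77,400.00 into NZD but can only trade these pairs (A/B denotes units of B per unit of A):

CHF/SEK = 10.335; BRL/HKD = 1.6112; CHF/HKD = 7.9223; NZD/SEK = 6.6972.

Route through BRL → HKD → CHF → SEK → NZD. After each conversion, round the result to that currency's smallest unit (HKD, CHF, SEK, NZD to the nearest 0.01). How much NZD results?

NZD 24,291.62

BRL 77,400.00 × 1.6112 = HKD 124,706.88
HKD 124,706.88 ÷ 7.9223 = CHF 15,741.25
CHF 15,741.25 × 10.335 = SEK 162,685.82
SEK 162,685.82 ÷ 6.6972 = NZD 24,291.62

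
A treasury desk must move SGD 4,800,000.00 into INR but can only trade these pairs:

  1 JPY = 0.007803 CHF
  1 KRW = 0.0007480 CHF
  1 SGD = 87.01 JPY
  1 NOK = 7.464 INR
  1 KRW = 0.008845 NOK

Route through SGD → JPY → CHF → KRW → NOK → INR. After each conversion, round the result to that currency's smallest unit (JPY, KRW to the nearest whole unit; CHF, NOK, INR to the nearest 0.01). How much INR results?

SGD 4,800,000.00 × 87.01 = JPY 417,648,000
JPY 417,648,000 × 0.007803 = CHF 3,258,907.34
CHF 3,258,907.34 ÷ 0.0007480 = KRW 4,356,827,995
KRW 4,356,827,995 × 0.008845 = NOK 38,536,143.62
NOK 38,536,143.62 × 7.464 = INR 287,633,775.98

INR 287,633,775.98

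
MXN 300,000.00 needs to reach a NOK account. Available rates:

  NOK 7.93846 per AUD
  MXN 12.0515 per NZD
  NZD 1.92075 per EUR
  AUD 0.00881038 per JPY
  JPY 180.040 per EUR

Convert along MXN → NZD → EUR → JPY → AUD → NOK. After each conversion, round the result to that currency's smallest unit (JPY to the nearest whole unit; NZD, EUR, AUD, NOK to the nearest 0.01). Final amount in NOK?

NOK 163,195.92

MXN 300,000.00 ÷ 12.0515 = NZD 24,893.17
NZD 24,893.17 ÷ 1.92075 = EUR 12,960.13
EUR 12,960.13 × 180.040 = JPY 2,333,342
JPY 2,333,342 × 0.00881038 = AUD 20,557.63
AUD 20,557.63 × 7.93846 = NOK 163,195.92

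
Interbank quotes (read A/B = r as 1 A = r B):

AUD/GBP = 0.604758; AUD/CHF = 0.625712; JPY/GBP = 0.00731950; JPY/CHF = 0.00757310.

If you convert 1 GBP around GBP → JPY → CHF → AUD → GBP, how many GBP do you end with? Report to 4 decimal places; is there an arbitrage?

1.0000 (no arbitrage)

Around GBP → JPY → CHF → AUD → GBP: 1 ÷ 0.00731950 × 0.00757310 ÷ 0.625712 × 0.604758 = 0.999999
Product ≈ 1 (deviation 0.000%, within rounding noise).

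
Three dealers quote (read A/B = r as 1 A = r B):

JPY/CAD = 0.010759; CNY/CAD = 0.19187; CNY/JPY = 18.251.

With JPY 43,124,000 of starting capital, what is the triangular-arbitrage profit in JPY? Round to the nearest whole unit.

Profit: JPY 1,009,720

Profitable loop is JPY → CAD → CNY → JPY:
JPY 43,124,000 × 0.010759 = CAD 463,971.12
CAD 463,971.12 ÷ 0.19187 = CNY 2,418,153.52
CNY 2,418,153.52 × 18.251 = JPY 44,133,720
Profit = JPY 44,133,720 − JPY 43,124,000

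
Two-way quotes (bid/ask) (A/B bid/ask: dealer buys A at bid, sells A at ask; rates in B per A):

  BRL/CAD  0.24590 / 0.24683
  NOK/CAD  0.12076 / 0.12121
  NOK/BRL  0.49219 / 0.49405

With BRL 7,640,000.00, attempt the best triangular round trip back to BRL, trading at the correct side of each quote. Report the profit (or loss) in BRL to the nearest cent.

Net result: BRL -11,375.79 (no profitable arbitrage after spreads)

Best loop BRL → CAD → NOK → BRL:
BRL 7,640,000.00 × 0.24590 (sell BRL at bid) = CAD 1,878,676.00
CAD 1,878,676.00 ÷ 0.12121 (buy NOK at ask) = NOK 15,499,348.24
NOK 15,499,348.24 × 0.49219 (sell NOK at bid) = BRL 7,628,624.21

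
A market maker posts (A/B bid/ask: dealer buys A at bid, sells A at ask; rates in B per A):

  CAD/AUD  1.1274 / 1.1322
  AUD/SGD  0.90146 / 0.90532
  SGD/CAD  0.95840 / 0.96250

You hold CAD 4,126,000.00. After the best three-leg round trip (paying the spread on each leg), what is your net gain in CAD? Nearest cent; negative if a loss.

Best loop CAD → SGD → AUD → CAD:
CAD 4,126,000.00 ÷ 0.96250 (buy SGD at ask) = SGD 4,286,753.25
SGD 4,286,753.25 ÷ 0.90532 (buy AUD at ask) = AUD 4,735,069.64
AUD 4,735,069.64 ÷ 1.1322 (buy CAD at ask) = CAD 4,182,184.81

Net profit: CAD 56,184.81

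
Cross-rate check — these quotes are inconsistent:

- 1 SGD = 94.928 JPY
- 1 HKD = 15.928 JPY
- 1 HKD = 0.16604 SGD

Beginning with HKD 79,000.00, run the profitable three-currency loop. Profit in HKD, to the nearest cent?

Profit: HKD 832.79

Profitable loop is HKD → JPY → SGD → HKD:
HKD 79,000.00 × 15.928 = JPY 1,258,312
JPY 1,258,312 ÷ 94.928 = SGD 13,255.44
SGD 13,255.44 ÷ 0.16604 = HKD 79,832.79
Profit = HKD 79,832.79 − HKD 79,000.00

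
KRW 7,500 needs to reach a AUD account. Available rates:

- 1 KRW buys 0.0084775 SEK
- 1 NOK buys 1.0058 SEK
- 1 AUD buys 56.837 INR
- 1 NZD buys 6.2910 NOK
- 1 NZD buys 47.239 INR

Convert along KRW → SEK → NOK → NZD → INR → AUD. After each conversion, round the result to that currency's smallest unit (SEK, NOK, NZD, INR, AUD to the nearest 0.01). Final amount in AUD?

KRW 7,500 × 0.0084775 = SEK 63.58
SEK 63.58 ÷ 1.0058 = NOK 63.21
NOK 63.21 ÷ 6.2910 = NZD 10.05
NZD 10.05 × 47.239 = INR 474.75
INR 474.75 ÷ 56.837 = AUD 8.35

AUD 8.35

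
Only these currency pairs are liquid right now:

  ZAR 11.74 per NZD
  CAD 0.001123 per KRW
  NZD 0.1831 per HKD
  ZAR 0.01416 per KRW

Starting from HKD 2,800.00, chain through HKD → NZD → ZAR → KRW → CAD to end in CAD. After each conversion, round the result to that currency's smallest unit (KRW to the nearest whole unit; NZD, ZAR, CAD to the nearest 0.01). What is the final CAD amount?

HKD 2,800.00 × 0.1831 = NZD 512.68
NZD 512.68 × 11.74 = ZAR 6,018.86
ZAR 6,018.86 ÷ 0.01416 = KRW 425,061
KRW 425,061 × 0.001123 = CAD 477.34

CAD 477.34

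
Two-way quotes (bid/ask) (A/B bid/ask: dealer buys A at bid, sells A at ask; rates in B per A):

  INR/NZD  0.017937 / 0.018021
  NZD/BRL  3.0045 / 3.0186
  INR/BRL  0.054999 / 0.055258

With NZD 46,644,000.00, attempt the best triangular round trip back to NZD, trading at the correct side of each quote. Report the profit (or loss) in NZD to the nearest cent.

Net profit: NZD 515,167.02

Best loop NZD → INR → BRL → NZD:
NZD 46,644,000.00 ÷ 0.018021 (buy INR at ask) = INR 2,588,313,634.09
INR 2,588,313,634.09 × 0.054999 (sell INR at bid) = BRL 142,354,661.56
BRL 142,354,661.56 ÷ 3.0186 (buy NZD at ask) = NZD 47,159,167.02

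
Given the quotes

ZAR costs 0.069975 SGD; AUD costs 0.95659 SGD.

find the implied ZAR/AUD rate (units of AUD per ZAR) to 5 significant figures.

ZAR/AUD = 0.073150

1 ZAR × 0.069975 = 0.069975 SGD
0.069975 SGD ÷ 0.95659 = 0.0731505 AUD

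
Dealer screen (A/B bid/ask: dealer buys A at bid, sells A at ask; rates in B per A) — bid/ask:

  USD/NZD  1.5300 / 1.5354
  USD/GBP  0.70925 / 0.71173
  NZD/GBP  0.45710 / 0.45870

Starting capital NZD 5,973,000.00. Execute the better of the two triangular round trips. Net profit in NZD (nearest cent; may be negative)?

Best loop NZD → USD → GBP → NZD:
NZD 5,973,000.00 ÷ 1.5354 (buy USD at ask) = USD 3,890,191.48
USD 3,890,191.48 × 0.70925 (sell USD at bid) = GBP 2,759,118.31
GBP 2,759,118.31 ÷ 0.45870 (buy NZD at ask) = NZD 6,015,082.42

Net profit: NZD 42,082.42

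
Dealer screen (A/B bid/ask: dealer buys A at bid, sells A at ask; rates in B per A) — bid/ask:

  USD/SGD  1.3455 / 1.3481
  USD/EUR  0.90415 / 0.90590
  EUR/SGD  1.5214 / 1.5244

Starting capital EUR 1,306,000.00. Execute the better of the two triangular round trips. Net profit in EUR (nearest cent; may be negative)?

Net profit: EUR 26,615.83

Best loop EUR → SGD → USD → EUR:
EUR 1,306,000.00 × 1.5214 (sell EUR at bid) = SGD 1,986,948.40
SGD 1,986,948.40 ÷ 1.3481 (buy USD at ask) = USD 1,473,887.99
USD 1,473,887.99 × 0.90415 (sell USD at bid) = EUR 1,332,615.83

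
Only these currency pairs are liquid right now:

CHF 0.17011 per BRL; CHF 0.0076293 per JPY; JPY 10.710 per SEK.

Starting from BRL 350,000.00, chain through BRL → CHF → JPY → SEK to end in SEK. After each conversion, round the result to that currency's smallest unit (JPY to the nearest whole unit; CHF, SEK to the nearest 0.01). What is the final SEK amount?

BRL 350,000.00 × 0.17011 = CHF 59,538.50
CHF 59,538.50 ÷ 0.0076293 = JPY 7,803,927
JPY 7,803,927 ÷ 10.710 = SEK 728,657.98

SEK 728,657.98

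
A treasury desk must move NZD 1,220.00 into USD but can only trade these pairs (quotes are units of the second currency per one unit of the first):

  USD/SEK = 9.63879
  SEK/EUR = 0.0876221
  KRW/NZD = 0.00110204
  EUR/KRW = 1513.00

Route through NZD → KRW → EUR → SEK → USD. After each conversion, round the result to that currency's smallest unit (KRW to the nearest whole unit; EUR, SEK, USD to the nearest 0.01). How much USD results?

NZD 1,220.00 ÷ 0.00110204 = KRW 1,107,038
KRW 1,107,038 ÷ 1513.00 = EUR 731.68
EUR 731.68 ÷ 0.0876221 = SEK 8,350.40
SEK 8,350.40 ÷ 9.63879 = USD 866.33

USD 866.33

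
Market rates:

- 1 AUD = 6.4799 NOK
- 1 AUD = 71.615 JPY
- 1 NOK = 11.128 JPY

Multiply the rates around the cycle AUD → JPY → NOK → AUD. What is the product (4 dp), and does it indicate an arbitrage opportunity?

0.9932 (arbitrage exists)

Around AUD → JPY → NOK → AUD: 1 × 71.615 ÷ 11.128 ÷ 6.4799 = 0.993159
Product < 1; profitable direction is AUD → NOK → JPY → AUD.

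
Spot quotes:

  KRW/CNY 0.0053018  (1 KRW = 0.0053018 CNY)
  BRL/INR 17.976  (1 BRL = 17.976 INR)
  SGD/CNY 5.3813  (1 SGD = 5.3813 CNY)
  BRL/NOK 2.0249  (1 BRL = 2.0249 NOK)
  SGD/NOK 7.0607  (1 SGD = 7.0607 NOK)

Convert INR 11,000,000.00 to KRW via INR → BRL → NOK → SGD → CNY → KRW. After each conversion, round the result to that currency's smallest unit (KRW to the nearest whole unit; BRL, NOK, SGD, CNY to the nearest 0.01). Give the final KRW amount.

INR 11,000,000.00 ÷ 17.976 = BRL 611,927.01
BRL 611,927.01 × 2.0249 = NOK 1,239,091.00
NOK 1,239,091.00 ÷ 7.0607 = SGD 175,491.24
SGD 175,491.24 × 5.3813 = CNY 944,371.01
CNY 944,371.01 ÷ 0.0053018 = KRW 178,122,715

KRW 178,122,715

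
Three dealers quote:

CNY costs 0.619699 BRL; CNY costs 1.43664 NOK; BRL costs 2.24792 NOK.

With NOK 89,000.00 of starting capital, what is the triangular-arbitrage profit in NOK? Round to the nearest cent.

Profit: NOK 2,785.97

Profitable loop is NOK → BRL → CNY → NOK:
NOK 89,000.00 ÷ 2.24792 = BRL 39,592.16
BRL 39,592.16 ÷ 0.619699 = CNY 63,889.33
CNY 63,889.33 × 1.43664 = NOK 91,785.97
Profit = NOK 91,785.97 − NOK 89,000.00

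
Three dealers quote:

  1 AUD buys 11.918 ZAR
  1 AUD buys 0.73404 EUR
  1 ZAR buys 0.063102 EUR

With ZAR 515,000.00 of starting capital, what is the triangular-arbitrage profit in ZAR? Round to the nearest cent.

Profit: ZAR 12,635.50

Profitable loop is ZAR → EUR → AUD → ZAR:
ZAR 515,000.00 × 0.063102 = EUR 32,497.53
EUR 32,497.53 ÷ 0.73404 = AUD 44,272.15
AUD 44,272.15 × 11.918 = ZAR 527,635.50
Profit = ZAR 527,635.50 − ZAR 515,000.00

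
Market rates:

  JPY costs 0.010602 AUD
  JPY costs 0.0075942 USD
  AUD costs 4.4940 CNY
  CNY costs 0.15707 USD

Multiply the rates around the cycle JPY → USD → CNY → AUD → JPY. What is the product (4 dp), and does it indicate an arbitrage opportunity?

Around JPY → USD → CNY → AUD → JPY: 1 × 0.0075942 ÷ 0.15707 ÷ 4.4940 ÷ 0.010602 = 1.014771
Product > 1; profitable direction is JPY → USD → CNY → AUD → JPY.

1.0148 (arbitrage exists)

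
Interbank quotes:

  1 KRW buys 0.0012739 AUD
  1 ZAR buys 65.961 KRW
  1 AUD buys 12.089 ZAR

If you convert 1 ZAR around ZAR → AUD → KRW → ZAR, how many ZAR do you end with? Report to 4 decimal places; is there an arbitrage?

Around ZAR → AUD → KRW → ZAR: 1 ÷ 12.089 ÷ 0.0012739 ÷ 65.961 = 0.984435
Product < 1; profitable direction is ZAR → KRW → AUD → ZAR.

0.9844 (arbitrage exists)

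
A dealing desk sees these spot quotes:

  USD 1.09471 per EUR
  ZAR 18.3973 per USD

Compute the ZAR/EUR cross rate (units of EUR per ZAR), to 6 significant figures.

1 ZAR ÷ 18.3973 = 0.0543558 USD
0.0543558 USD ÷ 1.09471 = 0.0496532 EUR

ZAR/EUR = 0.0496532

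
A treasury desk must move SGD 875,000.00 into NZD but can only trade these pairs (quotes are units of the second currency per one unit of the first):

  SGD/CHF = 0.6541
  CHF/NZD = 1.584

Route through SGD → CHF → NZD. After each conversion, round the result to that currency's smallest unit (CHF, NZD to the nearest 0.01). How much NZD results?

NZD 906,582.60

SGD 875,000.00 × 0.6541 = CHF 572,337.50
CHF 572,337.50 × 1.584 = NZD 906,582.60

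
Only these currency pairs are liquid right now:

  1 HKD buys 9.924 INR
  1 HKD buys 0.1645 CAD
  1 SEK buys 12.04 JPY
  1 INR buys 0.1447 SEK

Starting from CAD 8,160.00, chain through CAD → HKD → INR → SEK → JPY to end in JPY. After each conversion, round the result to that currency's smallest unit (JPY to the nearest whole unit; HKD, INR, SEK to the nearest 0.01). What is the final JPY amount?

CAD 8,160.00 ÷ 0.1645 = HKD 49,604.86
HKD 49,604.86 × 9.924 = INR 492,278.63
INR 492,278.63 × 0.1447 = SEK 71,232.72
SEK 71,232.72 × 12.04 = JPY 857,642

JPY 857,642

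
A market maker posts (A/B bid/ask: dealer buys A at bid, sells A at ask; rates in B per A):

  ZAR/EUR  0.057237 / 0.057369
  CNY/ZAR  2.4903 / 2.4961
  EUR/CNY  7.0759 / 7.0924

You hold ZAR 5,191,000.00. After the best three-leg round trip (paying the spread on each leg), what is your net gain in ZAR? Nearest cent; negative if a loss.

Best loop ZAR → EUR → CNY → ZAR:
ZAR 5,191,000.00 × 0.057237 (sell ZAR at bid) = EUR 297,117.27
EUR 297,117.27 × 7.0759 (sell EUR at bid) = CNY 2,102,372.07
CNY 2,102,372.07 × 2.4903 (sell CNY at bid) = ZAR 5,235,537.16

Net profit: ZAR 44,537.16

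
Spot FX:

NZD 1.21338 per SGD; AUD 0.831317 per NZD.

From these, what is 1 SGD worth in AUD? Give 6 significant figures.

1 SGD × 1.21338 = 1.21338 NZD
1.21338 NZD × 0.831317 = 1.0087 AUD

SGD/AUD = 1.00870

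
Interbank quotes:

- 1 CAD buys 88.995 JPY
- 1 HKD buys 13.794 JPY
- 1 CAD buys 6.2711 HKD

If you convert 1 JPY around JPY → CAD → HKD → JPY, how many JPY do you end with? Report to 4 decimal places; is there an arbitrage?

Around JPY → CAD → HKD → JPY: 1 ÷ 88.995 × 6.2711 × 13.794 = 0.972005
Product < 1; profitable direction is JPY → HKD → CAD → JPY.

0.9720 (arbitrage exists)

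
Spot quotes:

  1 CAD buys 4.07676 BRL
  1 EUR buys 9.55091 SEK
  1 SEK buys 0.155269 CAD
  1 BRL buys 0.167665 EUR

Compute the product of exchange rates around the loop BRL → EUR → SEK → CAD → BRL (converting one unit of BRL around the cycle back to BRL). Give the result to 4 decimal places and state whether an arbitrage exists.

1.0136 (arbitrage exists)

Around BRL → EUR → SEK → CAD → BRL: 1 × 0.167665 × 9.55091 × 0.155269 × 4.07676 = 1.013648
Product > 1; profitable direction is BRL → EUR → SEK → CAD → BRL.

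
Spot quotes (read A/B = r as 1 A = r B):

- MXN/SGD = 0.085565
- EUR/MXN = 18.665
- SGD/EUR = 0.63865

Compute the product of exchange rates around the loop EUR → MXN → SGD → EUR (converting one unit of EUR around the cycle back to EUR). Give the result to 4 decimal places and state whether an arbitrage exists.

1.0200 (arbitrage exists)

Around EUR → MXN → SGD → EUR: 1 × 18.665 × 0.085565 × 0.63865 = 1.019969
Product > 1; profitable direction is EUR → MXN → SGD → EUR.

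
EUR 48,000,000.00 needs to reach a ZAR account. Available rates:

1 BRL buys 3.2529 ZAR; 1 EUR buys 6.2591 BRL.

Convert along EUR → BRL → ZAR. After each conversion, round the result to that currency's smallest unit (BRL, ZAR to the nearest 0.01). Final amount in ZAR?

EUR 48,000,000.00 × 6.2591 = BRL 300,436,800.00
BRL 300,436,800.00 × 3.2529 = ZAR 977,290,866.72

ZAR 977,290,866.72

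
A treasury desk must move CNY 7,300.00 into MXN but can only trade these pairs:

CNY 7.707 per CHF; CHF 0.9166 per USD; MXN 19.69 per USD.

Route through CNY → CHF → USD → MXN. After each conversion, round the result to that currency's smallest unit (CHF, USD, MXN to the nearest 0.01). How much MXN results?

CNY 7,300.00 ÷ 7.707 = CHF 947.19
CHF 947.19 ÷ 0.9166 = USD 1,033.37
USD 1,033.37 × 19.69 = MXN 20,347.06

MXN 20,347.06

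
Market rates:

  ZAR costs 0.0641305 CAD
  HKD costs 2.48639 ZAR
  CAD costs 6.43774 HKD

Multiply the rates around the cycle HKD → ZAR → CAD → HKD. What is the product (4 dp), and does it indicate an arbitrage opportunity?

Around HKD → ZAR → CAD → HKD: 1 × 2.48639 × 0.0641305 × 6.43774 = 1.026520
Product > 1; profitable direction is HKD → ZAR → CAD → HKD.

1.0265 (arbitrage exists)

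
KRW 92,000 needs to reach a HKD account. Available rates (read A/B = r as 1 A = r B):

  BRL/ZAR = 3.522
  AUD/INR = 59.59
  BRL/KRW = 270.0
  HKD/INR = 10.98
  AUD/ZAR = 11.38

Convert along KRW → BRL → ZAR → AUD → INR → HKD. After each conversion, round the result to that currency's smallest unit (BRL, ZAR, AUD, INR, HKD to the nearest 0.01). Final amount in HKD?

HKD 572.35

KRW 92,000 ÷ 270.0 = BRL 340.74
BRL 340.74 × 3.522 = ZAR 1,200.09
ZAR 1,200.09 ÷ 11.38 = AUD 105.46
AUD 105.46 × 59.59 = INR 6,284.36
INR 6,284.36 ÷ 10.98 = HKD 572.35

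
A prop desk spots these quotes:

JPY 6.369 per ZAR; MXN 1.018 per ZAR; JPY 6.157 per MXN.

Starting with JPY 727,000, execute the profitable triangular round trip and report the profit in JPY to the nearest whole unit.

Profit: JPY 11,735

Profitable loop is JPY → MXN → ZAR → JPY:
JPY 727,000 ÷ 6.157 = MXN 118,076.99
MXN 118,076.99 ÷ 1.018 = ZAR 115,989.18
ZAR 115,989.18 × 6.369 = JPY 738,735
Profit = JPY 738,735 − JPY 727,000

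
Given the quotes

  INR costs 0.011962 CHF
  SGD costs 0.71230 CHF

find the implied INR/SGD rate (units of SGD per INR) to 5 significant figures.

1 INR × 0.011962 = 0.011962 CHF
0.011962 CHF ÷ 0.71230 = 0.0167935 SGD

INR/SGD = 0.016793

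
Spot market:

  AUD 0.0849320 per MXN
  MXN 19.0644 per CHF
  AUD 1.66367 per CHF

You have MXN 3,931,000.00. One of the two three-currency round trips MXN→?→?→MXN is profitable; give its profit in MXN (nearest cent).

Profit: MXN 108,017.51

Profitable loop is MXN → CHF → AUD → MXN:
MXN 3,931,000.00 ÷ 19.0644 = CHF 206,195.84
CHF 206,195.84 × 1.66367 = AUD 343,041.84
AUD 343,041.84 ÷ 0.0849320 = MXN 4,039,017.51
Profit = MXN 4,039,017.51 − MXN 3,931,000.00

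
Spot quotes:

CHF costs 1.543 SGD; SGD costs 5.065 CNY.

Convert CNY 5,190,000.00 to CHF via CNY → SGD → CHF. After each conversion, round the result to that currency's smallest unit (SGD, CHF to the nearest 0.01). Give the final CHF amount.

CHF 664,082.42

CNY 5,190,000.00 ÷ 5.065 = SGD 1,024,679.17
SGD 1,024,679.17 ÷ 1.543 = CHF 664,082.42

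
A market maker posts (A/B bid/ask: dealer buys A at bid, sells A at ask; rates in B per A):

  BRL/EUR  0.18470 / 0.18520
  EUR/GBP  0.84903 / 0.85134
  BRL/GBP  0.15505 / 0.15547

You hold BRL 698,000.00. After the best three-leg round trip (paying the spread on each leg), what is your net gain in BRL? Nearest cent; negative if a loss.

Best loop BRL → EUR → GBP → BRL:
BRL 698,000.00 × 0.18470 (sell BRL at bid) = EUR 128,920.60
EUR 128,920.60 × 0.84903 (sell EUR at bid) = GBP 109,457.46
GBP 109,457.46 ÷ 0.15547 (buy BRL at ask) = BRL 704,042.30

Net profit: BRL 6,042.30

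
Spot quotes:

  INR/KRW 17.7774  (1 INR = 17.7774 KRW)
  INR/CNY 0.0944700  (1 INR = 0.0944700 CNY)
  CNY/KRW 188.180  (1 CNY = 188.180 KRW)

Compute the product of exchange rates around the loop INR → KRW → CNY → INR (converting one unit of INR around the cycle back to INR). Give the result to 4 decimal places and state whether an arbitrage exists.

1.0000 (no arbitrage)

Around INR → KRW → CNY → INR: 1 × 17.7774 ÷ 188.180 ÷ 0.0944700 = 1.000002
Product ≈ 1 (deviation 0.000%, within rounding noise).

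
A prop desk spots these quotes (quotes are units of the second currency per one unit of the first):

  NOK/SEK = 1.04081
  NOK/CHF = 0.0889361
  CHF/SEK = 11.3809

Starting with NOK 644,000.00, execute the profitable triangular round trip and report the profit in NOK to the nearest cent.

Profitable loop is NOK → SEK → CHF → NOK:
NOK 644,000.00 × 1.04081 = SEK 670,281.64
SEK 670,281.64 ÷ 11.3809 = CHF 58,895.31
CHF 58,895.31 ÷ 0.0889361 = NOK 662,220.52
Profit = NOK 662,220.52 − NOK 644,000.00

Profit: NOK 18,220.52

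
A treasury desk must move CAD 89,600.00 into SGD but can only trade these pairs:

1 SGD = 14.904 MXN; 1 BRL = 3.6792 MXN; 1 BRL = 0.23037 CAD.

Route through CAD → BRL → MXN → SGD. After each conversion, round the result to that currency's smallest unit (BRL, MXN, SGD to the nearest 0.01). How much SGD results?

CAD 89,600.00 ÷ 0.23037 = BRL 388,939.53
BRL 388,939.53 × 3.6792 = MXN 1,430,986.32
MXN 1,430,986.32 ÷ 14.904 = SGD 96,013.57

SGD 96,013.57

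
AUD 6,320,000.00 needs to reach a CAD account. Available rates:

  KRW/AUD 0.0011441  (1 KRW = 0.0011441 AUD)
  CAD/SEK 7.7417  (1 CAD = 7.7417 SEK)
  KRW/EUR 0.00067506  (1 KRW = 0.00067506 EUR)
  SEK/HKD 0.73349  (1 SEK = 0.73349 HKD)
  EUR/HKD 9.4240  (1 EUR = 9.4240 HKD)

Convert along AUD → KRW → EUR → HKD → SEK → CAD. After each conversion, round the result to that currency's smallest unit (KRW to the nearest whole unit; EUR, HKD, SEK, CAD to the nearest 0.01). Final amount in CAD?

AUD 6,320,000.00 ÷ 0.0011441 = KRW 5,523,992,658
KRW 5,523,992,658 × 0.00067506 = EUR 3,729,026.48
EUR 3,729,026.48 × 9.4240 = HKD 35,142,345.55
HKD 35,142,345.55 ÷ 0.73349 = SEK 47,911,144.73
SEK 47,911,144.73 ÷ 7.7417 = CAD 6,188,711.10

CAD 6,188,711.10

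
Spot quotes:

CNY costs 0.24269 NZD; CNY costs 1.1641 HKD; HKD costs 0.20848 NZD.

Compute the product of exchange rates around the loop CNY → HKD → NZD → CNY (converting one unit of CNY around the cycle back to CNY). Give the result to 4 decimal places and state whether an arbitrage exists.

1.0000 (no arbitrage)

Around CNY → HKD → NZD → CNY: 1 × 1.1641 × 0.20848 ÷ 0.24269 = 1.000006
Product ≈ 1 (deviation 0.001%, within rounding noise).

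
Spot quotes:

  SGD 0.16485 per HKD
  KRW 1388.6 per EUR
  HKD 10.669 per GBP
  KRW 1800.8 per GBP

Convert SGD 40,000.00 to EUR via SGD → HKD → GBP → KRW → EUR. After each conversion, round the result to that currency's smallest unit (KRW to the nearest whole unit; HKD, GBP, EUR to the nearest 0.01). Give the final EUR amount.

SGD 40,000.00 ÷ 0.16485 = HKD 242,644.83
HKD 242,644.83 ÷ 10.669 = GBP 22,742.98
GBP 22,742.98 × 1800.8 = KRW 40,955,558
KRW 40,955,558 ÷ 1388.6 = EUR 29,494.14

EUR 29,494.14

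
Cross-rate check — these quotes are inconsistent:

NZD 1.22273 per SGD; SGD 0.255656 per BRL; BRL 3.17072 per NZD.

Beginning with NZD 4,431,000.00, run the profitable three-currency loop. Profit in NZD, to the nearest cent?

Profit: NZD 39,512.37

Profitable loop is NZD → SGD → BRL → NZD:
NZD 4,431,000.00 ÷ 1.22273 = SGD 3,623,858.09
SGD 3,623,858.09 ÷ 0.255656 = BRL 14,174,742.97
BRL 14,174,742.97 ÷ 3.17072 = NZD 4,470,512.37
Profit = NZD 4,470,512.37 − NZD 4,431,000.00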